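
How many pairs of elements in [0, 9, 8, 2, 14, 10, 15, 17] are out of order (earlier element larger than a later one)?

Count, for each position, how many later elements it exceeds:
0: 0
9: 2
8: 1
2: 0
14: 1
10: 0
15: 0
17: 0
Sum: 0 + 2 + 1 + 0 + 1 + 0 + 0 + 0 = 4

Out-of-order pairs: 4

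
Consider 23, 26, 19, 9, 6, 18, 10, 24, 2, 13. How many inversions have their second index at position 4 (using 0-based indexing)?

4

The element at index 4 is 6.
Elements before it: 23, 26, 19, 9
Those larger than 6: 23, 26, 19, 9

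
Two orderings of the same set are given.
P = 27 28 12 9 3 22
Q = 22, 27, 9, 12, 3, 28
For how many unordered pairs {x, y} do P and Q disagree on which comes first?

Assign each item its position (1..6) in the first ordering, then rewrite the second ordering as that position sequence:
positions: 27→1, 28→2, 12→3, 9→4, 3→5, 22→6
second ordering as positions: [6, 1, 4, 3, 5, 2]
Discordant pairs = inversions in this position sequence.
6: 1, 4, 3, 5, 2 → 5
1: 0
4: 3, 2 → 2
3: 2 → 1
5: 2 → 1
2: 0
Total: 5 + 0 + 2 + 1 + 1 + 0 = 9

9 disagreeing pairs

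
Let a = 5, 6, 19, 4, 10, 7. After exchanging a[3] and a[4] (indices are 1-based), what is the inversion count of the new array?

5

Positions 3 and 4 hold 19 and 4; after swapping, the array is [5, 6, 4, 19, 10, 7].
Sweep left to right; for each value list the smaller values that follow it:
5 → 4 → 1
6 → 4 → 1
4 → none → 0
19 → 10, 7 → 2
10 → 7 → 1
7 → none → 0
Sum: 1 + 1 + 0 + 2 + 1 + 0 = 5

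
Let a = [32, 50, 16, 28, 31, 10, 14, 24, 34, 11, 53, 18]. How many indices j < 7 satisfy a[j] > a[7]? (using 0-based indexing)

The element at index 7 is 24.
Elements before it: 32, 50, 16, 28, 31, 10, 14
Those larger than 24: 32, 50, 28, 31

4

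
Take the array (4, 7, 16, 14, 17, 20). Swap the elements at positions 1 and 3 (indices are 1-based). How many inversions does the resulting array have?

Positions 1 and 3 hold 4 and 16; after swapping, the array is [16, 7, 4, 14, 17, 20].
Sweep left to right; for each value list the smaller values that follow it:
16 → 7, 4, 14 → 3
7 → 4 → 1
4 → none → 0
14 → none → 0
17 → none → 0
20 → none → 0
Sum: 3 + 1 + 0 + 0 + 0 + 0 = 4

4 inversions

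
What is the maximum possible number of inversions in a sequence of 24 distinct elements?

276 inversions

A reversed (strictly descending) arrangement makes every pair an inversion, giving C(24, 2) inversions.
C(24, 2) = 24·23/2 = 276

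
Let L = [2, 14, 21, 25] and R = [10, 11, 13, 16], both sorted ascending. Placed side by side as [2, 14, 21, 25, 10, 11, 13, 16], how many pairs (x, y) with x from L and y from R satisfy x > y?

11

Count, for every r in R, how many entries of L exceed r:
r = 10: 14, 21, 25 → 3
r = 11: 14, 21, 25 → 3
r = 13: 14, 21, 25 → 3
r = 16: 21, 25 → 2
Cross-inversions: 3 + 3 + 3 + 2 = 11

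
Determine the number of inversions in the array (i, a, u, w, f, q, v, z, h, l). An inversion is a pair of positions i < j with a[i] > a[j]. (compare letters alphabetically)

18 inversions

Count, for each position, how many later elements it exceeds:
i → a, f, h → 3
a → none → 0
u → f, q, h, l → 4
w → f, q, v, h, l → 5
f → none → 0
q → h, l → 2
v → h, l → 2
z → h, l → 2
h → none → 0
l → none → 0
Sum: 3 + 0 + 4 + 5 + 0 + 2 + 2 + 2 + 0 + 0 = 18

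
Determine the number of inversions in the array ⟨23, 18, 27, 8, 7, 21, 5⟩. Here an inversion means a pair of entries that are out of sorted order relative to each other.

16

Count, for each position, how many later elements it exceeds:
23 → 18, 8, 7, 21, 5 → 5
18 → 8, 7, 5 → 3
27 → 8, 7, 21, 5 → 4
8 → 7, 5 → 2
7 → 5 → 1
21 → 5 → 1
5 → none → 0
Sum: 5 + 3 + 4 + 2 + 1 + 1 + 0 = 16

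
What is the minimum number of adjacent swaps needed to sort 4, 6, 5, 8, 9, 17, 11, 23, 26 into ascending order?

2 swaps

Minimum adjacent swaps = number of inversions (each swap of adjacent out-of-order elements removes one inversion and no swap can remove more).
Count inversions — for each element, later elements that are smaller:
4: none → 0
6: 5 → 1
5: none → 0
8: none → 0
9: none → 0
17: 11 → 1
11: none → 0
23: none → 0
26: none → 0
Total inversions: 0 + 1 + 0 + 0 + 0 + 1 + 0 + 0 + 0 = 2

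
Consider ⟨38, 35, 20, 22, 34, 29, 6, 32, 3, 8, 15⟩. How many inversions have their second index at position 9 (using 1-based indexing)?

The element at index 9 is 3.
Elements before it: 38, 35, 20, 22, 34, 29, 6, 32
Those larger than 3: 38, 35, 20, 22, 34, 29, 6, 32

8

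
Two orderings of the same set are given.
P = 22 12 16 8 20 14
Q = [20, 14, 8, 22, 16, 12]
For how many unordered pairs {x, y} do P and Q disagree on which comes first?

12

Assign each item its position (1..6) in the first ordering, then rewrite the second ordering as that position sequence:
positions: 22→1, 12→2, 16→3, 8→4, 20→5, 14→6
second ordering as positions: [5, 6, 4, 1, 3, 2]
Discordant pairs = inversions in this position sequence.
5: 4, 1, 3, 2 → 4
6: 4, 1, 3, 2 → 4
4: 1, 3, 2 → 3
1: 0
3: 2 → 1
2: 0
Total: 4 + 4 + 3 + 0 + 1 + 0 = 12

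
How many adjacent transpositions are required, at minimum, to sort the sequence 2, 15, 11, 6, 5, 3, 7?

Minimum adjacent swaps = number of inversions (each swap of adjacent out-of-order elements removes one inversion and no swap can remove more).
Count inversions — for each element, later elements that are smaller:
2: none → 0
15: 11, 6, 5, 3, 7 → 5
11: 6, 5, 3, 7 → 4
6: 5, 3 → 2
5: 3 → 1
3: none → 0
7: none → 0
Total inversions: 0 + 5 + 4 + 2 + 1 + 0 + 0 = 12

Swaps: 12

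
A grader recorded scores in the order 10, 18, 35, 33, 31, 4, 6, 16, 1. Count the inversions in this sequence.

Sweep left to right; for each value list the smaller values that follow it:
10 → 4, 6, 1 → 3
18 → 4, 6, 16, 1 → 4
35 → 33, 31, 4, 6, 16, 1 → 6
33 → 31, 4, 6, 16, 1 → 5
31 → 4, 6, 16, 1 → 4
4 → 1 → 1
6 → 1 → 1
16 → 1 → 1
1 → none → 0
Sum: 3 + 4 + 6 + 5 + 4 + 1 + 1 + 1 + 0 = 25

25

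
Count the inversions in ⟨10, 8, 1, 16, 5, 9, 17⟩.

8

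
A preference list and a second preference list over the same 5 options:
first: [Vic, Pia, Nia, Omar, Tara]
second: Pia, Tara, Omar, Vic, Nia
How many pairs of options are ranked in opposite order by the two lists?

6 pairs

Assign each item its position (1..5) in the first ordering, then rewrite the second ordering as that position sequence:
positions: Vic→1, Pia→2, Nia→3, Omar→4, Tara→5
second ordering as positions: [2, 5, 4, 1, 3]
Discordant pairs = inversions in this position sequence.
2: 1 → 1
5: 4, 1, 3 → 3
4: 1, 3 → 2
1: 0
3: 0
Total: 1 + 3 + 2 + 0 + 0 = 6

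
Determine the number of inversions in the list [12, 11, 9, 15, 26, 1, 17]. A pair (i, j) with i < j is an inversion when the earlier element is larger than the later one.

9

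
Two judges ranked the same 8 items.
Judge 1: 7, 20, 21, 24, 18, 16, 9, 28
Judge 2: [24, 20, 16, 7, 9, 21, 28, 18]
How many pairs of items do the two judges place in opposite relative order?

Discordant pairs: 10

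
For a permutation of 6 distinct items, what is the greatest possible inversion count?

There are 15 inversions.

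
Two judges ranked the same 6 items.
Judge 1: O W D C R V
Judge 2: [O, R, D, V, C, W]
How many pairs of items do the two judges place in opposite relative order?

7

Assign each item its position (1..6) in the first ordering, then rewrite the second ordering as that position sequence:
positions: O→1, W→2, D→3, C→4, R→5, V→6
second ordering as positions: [1, 5, 3, 6, 4, 2]
Discordant pairs = inversions in this position sequence.
1: 0
5: 3, 4, 2 → 3
3: 2 → 1
6: 4, 2 → 2
4: 2 → 1
2: 0
Total: 0 + 3 + 1 + 2 + 1 + 0 = 7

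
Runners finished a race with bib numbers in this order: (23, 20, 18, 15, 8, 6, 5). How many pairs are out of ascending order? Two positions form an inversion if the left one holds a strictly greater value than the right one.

21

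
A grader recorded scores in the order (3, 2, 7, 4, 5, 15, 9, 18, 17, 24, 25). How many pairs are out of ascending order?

Count, for each position, how many later elements it exceeds:
3 → 2 → 1
2 → none → 0
7 → 4, 5 → 2
4 → none → 0
5 → none → 0
15 → 9 → 1
9 → none → 0
18 → 17 → 1
17 → none → 0
24 → none → 0
25 → none → 0
Sum: 1 + 0 + 2 + 0 + 0 + 1 + 0 + 1 + 0 + 0 + 0 = 5

5 inversions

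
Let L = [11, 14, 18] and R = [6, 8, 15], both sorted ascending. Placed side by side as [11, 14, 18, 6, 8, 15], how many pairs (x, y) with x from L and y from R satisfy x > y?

Take each right-half value and tally the left-half values above it:
r = 6: 11, 14, 18 → 3
r = 8: 11, 14, 18 → 3
r = 15: 18 → 1
Cross-inversions: 3 + 3 + 1 = 7

7 cross-inversions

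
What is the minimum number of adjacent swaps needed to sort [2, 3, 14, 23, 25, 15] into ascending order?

2

Minimum adjacent swaps = number of inversions (each swap of adjacent out-of-order elements removes one inversion and no swap can remove more).
Count inversions — for each element, later elements that are smaller:
2: none → 0
3: none → 0
14: none → 0
23: 15 → 1
25: 15 → 1
15: none → 0
Total inversions: 0 + 0 + 0 + 1 + 1 + 0 = 2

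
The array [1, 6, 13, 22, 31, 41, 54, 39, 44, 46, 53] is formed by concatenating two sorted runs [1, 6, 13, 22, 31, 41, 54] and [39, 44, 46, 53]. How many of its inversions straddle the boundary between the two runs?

Take each right-half value and tally the left-half values above it:
r = 39: 41, 54 → 2
r = 44: 54 → 1
r = 46: 54 → 1
r = 53: 54 → 1
Cross-inversions: 2 + 1 + 1 + 1 = 5

Split inversions: 5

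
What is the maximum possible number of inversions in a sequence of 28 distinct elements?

A reversed (strictly descending) arrangement makes every pair an inversion, giving C(28, 2) inversions.
C(28, 2) = 28·27/2 = 378

378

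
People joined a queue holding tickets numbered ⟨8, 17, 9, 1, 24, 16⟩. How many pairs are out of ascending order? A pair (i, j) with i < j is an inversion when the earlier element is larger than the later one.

6 inversions

Sweep left to right; for each value list the smaller values that follow it:
8 → 1 → 1
17 → 9, 1, 16 → 3
9 → 1 → 1
1 → none → 0
24 → 16 → 1
16 → none → 0
Sum: 1 + 3 + 1 + 0 + 1 + 0 = 6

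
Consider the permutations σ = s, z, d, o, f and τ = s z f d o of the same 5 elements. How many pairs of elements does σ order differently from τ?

2

Assign each item its position (1..5) in the first ordering, then rewrite the second ordering as that position sequence:
positions: s→1, z→2, d→3, o→4, f→5
second ordering as positions: [1, 2, 5, 3, 4]
Discordant pairs = inversions in this position sequence.
1: 0
2: 0
5: 3, 4 → 2
3: 0
4: 0
Total: 0 + 0 + 2 + 0 + 0 = 2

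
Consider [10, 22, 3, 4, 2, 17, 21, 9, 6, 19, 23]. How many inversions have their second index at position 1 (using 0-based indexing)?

0

The element at index 1 is 22.
Elements before it: 10
None of them are larger than 22.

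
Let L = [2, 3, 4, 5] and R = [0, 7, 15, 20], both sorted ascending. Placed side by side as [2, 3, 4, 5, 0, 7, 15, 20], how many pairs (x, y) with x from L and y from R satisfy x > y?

4 split inversions

For each element r of the right run, count left-run elements greater than r:
r = 0: 2, 3, 4, 5 → 4
r = 7: none → 0
r = 15: none → 0
r = 20: none → 0
Cross-inversions: 4 + 0 + 0 + 0 = 4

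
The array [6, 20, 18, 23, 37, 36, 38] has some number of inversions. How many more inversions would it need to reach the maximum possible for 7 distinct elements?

19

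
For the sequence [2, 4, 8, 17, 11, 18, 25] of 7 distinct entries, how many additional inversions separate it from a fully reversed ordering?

20 inversions short

Maximum inversions for 7 distinct elements is C(7, 2) = 7·6/2 = 21.
Current inversions — for each element, count later smaller elements:
2: 0
4: 0
8: 0
17: 1
11: 0
18: 0
25: 0
Current total: 0 + 0 + 0 + 1 + 0 + 0 + 0 = 1
Shortfall: 21 − 1 = 20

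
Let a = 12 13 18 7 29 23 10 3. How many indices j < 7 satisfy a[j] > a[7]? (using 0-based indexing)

7

The element at index 7 is 3.
Elements before it: 12, 13, 18, 7, 29, 23, 10
Those larger than 3: 12, 13, 18, 7, 29, 23, 10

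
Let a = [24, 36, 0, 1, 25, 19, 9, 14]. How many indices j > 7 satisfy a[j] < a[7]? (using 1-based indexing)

The element at index 7 is 9.
Elements after it: 14
None of them are smaller than 9.

0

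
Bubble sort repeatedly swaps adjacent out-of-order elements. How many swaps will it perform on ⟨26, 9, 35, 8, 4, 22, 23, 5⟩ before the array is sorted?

18

Minimum adjacent swaps = number of inversions (each swap of adjacent out-of-order elements removes one inversion and no swap can remove more).
Count inversions — for each element, later elements that are smaller:
26: 9, 8, 4, 22, 23, 5 → 6
9: 8, 4, 5 → 3
35: 8, 4, 22, 23, 5 → 5
8: 4, 5 → 2
4: none → 0
22: 5 → 1
23: 5 → 1
5: none → 0
Total inversions: 6 + 3 + 5 + 2 + 0 + 1 + 1 + 0 = 18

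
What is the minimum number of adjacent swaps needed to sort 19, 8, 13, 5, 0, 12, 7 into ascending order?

Minimum adjacent swaps = number of inversions (each swap of adjacent out-of-order elements removes one inversion and no swap can remove more).
Count inversions — for each element, later elements that are smaller:
19: 8, 13, 5, 0, 12, 7 → 6
8: 5, 0, 7 → 3
13: 5, 0, 12, 7 → 4
5: 0 → 1
0: none → 0
12: 7 → 1
7: none → 0
Total inversions: 6 + 3 + 4 + 1 + 0 + 1 + 0 = 15

15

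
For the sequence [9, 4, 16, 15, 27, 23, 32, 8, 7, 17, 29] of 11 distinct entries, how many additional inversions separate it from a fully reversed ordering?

Maximum inversions for 11 distinct elements is C(11, 2) = 11·10/2 = 55.
Current inversions — for each element, count later smaller elements:
9: 3
4: 0
16: 3
15: 2
27: 4
23: 3
32: 4
8: 1
7: 0
17: 0
29: 0
Current total: 3 + 0 + 3 + 2 + 4 + 3 + 4 + 1 + 0 + 0 + 0 = 20
Shortfall: 55 − 20 = 35

35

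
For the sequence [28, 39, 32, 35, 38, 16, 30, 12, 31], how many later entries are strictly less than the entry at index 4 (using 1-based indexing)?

The element at index 4 is 35.
Elements after it: 38, 16, 30, 12, 31
Those smaller than 35: 16, 30, 12, 31

4 such elements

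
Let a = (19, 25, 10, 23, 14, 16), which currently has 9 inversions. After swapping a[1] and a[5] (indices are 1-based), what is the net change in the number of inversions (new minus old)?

-1

Positions 1 and 5 hold 19 and 14; after swapping, the array is [14, 25, 10, 23, 19, 16].
Element-by-element contributions:
14 → 10 → 1
25 → 10, 23, 19, 16 → 4
10 → none → 0
23 → 19, 16 → 2
19 → 16 → 1
16 → none → 0
Sum: 1 + 4 + 0 + 2 + 1 + 0 = 8
Change: 8 − 9 = -1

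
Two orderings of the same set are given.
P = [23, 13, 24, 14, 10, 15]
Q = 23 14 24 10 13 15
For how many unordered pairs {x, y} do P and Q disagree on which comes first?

Assign each item its position (1..6) in the first ordering, then rewrite the second ordering as that position sequence:
positions: 23→1, 13→2, 24→3, 14→4, 10→5, 15→6
second ordering as positions: [1, 4, 3, 5, 2, 6]
Discordant pairs = inversions in this position sequence.
1: 0
4: 3, 2 → 2
3: 2 → 1
5: 2 → 1
2: 0
6: 0
Total: 0 + 2 + 1 + 1 + 0 + 0 = 4

4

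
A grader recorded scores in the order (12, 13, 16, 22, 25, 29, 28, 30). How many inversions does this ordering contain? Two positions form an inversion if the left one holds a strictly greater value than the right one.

There is 1 inversion.

Element-by-element contributions:
12 → none → 0
13 → none → 0
16 → none → 0
22 → none → 0
25 → none → 0
29 → 28 → 1
28 → none → 0
30 → none → 0
Sum: 0 + 0 + 0 + 0 + 0 + 1 + 0 + 0 = 1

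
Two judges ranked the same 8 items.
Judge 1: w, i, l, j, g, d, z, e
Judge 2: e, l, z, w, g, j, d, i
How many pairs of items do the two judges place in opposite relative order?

Assign each item its position (1..8) in the first ordering, then rewrite the second ordering as that position sequence:
positions: w→1, i→2, l→3, j→4, g→5, d→6, z→7, e→8
second ordering as positions: [8, 3, 7, 1, 5, 4, 6, 2]
Discordant pairs = inversions in this position sequence.
8: 3, 7, 1, 5, 4, 6, 2 → 7
3: 1, 2 → 2
7: 1, 5, 4, 6, 2 → 5
1: 0
5: 4, 2 → 2
4: 2 → 1
6: 2 → 1
2: 0
Total: 7 + 2 + 5 + 0 + 2 + 1 + 1 + 0 = 18

18 discordant pairs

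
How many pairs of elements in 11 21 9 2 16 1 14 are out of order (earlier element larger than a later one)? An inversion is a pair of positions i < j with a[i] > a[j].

Count, for each position, how many later elements it exceeds:
11 → 9, 2, 1 → 3
21 → 9, 2, 16, 1, 14 → 5
9 → 2, 1 → 2
2 → 1 → 1
16 → 1, 14 → 2
1 → none → 0
14 → none → 0
Sum: 3 + 5 + 2 + 1 + 2 + 0 + 0 = 13

13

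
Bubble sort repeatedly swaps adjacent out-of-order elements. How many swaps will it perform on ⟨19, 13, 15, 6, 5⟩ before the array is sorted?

9 swaps

Each adjacent swap fixes exactly one inversion, so the minimum swap count equals the number of inversions.
Count inversions — for each element, later elements that are smaller:
19: 13, 15, 6, 5 → 4
13: 6, 5 → 2
15: 6, 5 → 2
6: 5 → 1
5: none → 0
Total inversions: 4 + 2 + 2 + 1 + 0 = 9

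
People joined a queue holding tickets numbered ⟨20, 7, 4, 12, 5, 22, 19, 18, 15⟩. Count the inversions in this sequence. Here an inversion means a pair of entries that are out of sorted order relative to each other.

For each element, count later entries that are smaller:
20 → 7, 4, 12, 5, 19, 18, 15 → 7
7 → 4, 5 → 2
4 → none → 0
12 → 5 → 1
5 → none → 0
22 → 19, 18, 15 → 3
19 → 18, 15 → 2
18 → 15 → 1
15 → none → 0
Sum: 7 + 2 + 0 + 1 + 0 + 3 + 2 + 1 + 0 = 16

There are 16 inversions.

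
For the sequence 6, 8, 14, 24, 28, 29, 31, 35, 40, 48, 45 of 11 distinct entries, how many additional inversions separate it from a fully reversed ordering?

Maximum inversions for 11 distinct elements is C(11, 2) = 11·10/2 = 55.
Current inversions — for each element, count later smaller elements:
6: 0
8: 0
14: 0
24: 0
28: 0
29: 0
31: 0
35: 0
40: 0
48: 1
45: 0
Current total: 0 + 0 + 0 + 0 + 0 + 0 + 0 + 0 + 0 + 1 + 0 = 1
Shortfall: 55 − 1 = 54

54 inversions short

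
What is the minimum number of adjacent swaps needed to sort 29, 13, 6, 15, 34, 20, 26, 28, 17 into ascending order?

Each adjacent swap fixes exactly one inversion, so the minimum swap count equals the number of inversions.
Count inversions — for each element, later elements that are smaller:
29: 13, 6, 15, 20, 26, 28, 17 → 7
13: 6 → 1
6: none → 0
15: none → 0
34: 20, 26, 28, 17 → 4
20: 17 → 1
26: 17 → 1
28: 17 → 1
17: none → 0
Total inversions: 7 + 1 + 0 + 0 + 4 + 1 + 1 + 1 + 0 = 15

15 adjacent swaps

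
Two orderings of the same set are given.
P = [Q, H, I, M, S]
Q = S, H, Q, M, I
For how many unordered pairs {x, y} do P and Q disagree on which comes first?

6 disagreeing pairs

Assign each item its position (1..5) in the first ordering, then rewrite the second ordering as that position sequence:
positions: Q→1, H→2, I→3, M→4, S→5
second ordering as positions: [5, 2, 1, 4, 3]
Discordant pairs = inversions in this position sequence.
5: 2, 1, 4, 3 → 4
2: 1 → 1
1: 0
4: 3 → 1
3: 0
Total: 4 + 1 + 0 + 1 + 0 = 6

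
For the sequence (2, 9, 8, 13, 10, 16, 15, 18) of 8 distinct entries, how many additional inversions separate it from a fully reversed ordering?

Maximum inversions for 8 distinct elements is C(8, 2) = 8·7/2 = 28.
Current inversions — for each element, count later smaller elements:
2: 0
9: 1
8: 0
13: 1
10: 0
16: 1
15: 0
18: 0
Current total: 0 + 1 + 0 + 1 + 0 + 1 + 0 + 0 = 3
Shortfall: 28 − 3 = 25

25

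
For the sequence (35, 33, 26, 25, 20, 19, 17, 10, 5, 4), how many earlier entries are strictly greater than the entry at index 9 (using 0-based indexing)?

9

The element at index 9 is 4.
Elements before it: 35, 33, 26, 25, 20, 19, 17, 10, 5
Those larger than 4: 35, 33, 26, 25, 20, 19, 17, 10, 5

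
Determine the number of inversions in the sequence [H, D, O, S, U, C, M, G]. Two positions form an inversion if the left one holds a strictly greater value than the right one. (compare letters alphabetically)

14

Sweep left to right; for each value list the smaller values that follow it:
H → D, C, G → 3
D → C → 1
O → C, M, G → 3
S → C, M, G → 3
U → C, M, G → 3
C → none → 0
M → G → 1
G → none → 0
Sum: 3 + 1 + 3 + 3 + 3 + 0 + 1 + 0 = 14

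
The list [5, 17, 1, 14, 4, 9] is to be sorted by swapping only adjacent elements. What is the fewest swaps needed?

There are 8 adjacent swaps.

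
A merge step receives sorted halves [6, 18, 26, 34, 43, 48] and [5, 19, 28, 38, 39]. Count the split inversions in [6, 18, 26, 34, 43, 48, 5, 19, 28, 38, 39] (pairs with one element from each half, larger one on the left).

For each element r of the right run, count left-run elements greater than r:
r = 5: 6, 18, 26, 34, 43, 48 → 6
r = 19: 26, 34, 43, 48 → 4
r = 28: 34, 43, 48 → 3
r = 38: 43, 48 → 2
r = 39: 43, 48 → 2
Cross-inversions: 6 + 4 + 3 + 2 + 2 = 17

Cross-inversions: 17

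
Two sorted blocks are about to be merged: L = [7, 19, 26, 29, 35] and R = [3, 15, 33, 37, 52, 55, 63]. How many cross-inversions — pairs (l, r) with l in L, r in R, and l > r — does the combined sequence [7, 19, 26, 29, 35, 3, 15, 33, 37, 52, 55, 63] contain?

Count, for every r in R, how many entries of L exceed r:
r = 3: 7, 19, 26, 29, 35 → 5
r = 15: 19, 26, 29, 35 → 4
r = 33: 35 → 1
r = 37: none → 0
r = 52: none → 0
r = 55: none → 0
r = 63: none → 0
Cross-inversions: 5 + 4 + 1 + 0 + 0 + 0 + 0 = 10

10 split inversions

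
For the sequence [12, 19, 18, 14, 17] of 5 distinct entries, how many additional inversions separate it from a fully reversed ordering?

5 inversions short

Maximum inversions for 5 distinct elements is C(5, 2) = 5·4/2 = 10.
Current inversions — for each element, count later smaller elements:
12: 0
19: 3
18: 2
14: 0
17: 0
Current total: 0 + 3 + 2 + 0 + 0 = 5
Shortfall: 10 − 5 = 5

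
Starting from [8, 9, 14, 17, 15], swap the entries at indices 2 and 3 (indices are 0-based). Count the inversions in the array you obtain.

There are 2 inversions.

Positions 2 and 3 hold 14 and 17; after swapping, the array is [8, 9, 17, 14, 15].
For each element, count later entries that are smaller:
8 → none → 0
9 → none → 0
17 → 14, 15 → 2
14 → none → 0
15 → none → 0
Sum: 0 + 0 + 2 + 0 + 0 = 2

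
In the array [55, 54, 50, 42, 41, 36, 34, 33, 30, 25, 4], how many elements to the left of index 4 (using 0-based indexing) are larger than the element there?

4

The element at index 4 is 41.
Elements before it: 55, 54, 50, 42
Those larger than 41: 55, 54, 50, 42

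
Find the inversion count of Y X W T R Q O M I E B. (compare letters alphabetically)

55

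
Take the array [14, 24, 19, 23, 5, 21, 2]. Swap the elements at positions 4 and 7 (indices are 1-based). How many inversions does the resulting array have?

9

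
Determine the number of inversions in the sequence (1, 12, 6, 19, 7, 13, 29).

4

Out-of-order index pairs (0-indexed):
(1,2): 12 > 6
(1,4): 12 > 7
(3,4): 19 > 7
(3,5): 19 > 13
That's 4 pairs.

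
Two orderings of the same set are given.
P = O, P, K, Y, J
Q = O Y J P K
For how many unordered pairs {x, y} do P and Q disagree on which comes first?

Assign each item its position (1..5) in the first ordering, then rewrite the second ordering as that position sequence:
positions: O→1, P→2, K→3, Y→4, J→5
second ordering as positions: [1, 4, 5, 2, 3]
Discordant pairs = inversions in this position sequence.
1: 0
4: 2, 3 → 2
5: 2, 3 → 2
2: 0
3: 0
Total: 0 + 2 + 2 + 0 + 0 = 4

4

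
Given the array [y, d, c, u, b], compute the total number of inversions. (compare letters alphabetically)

8

For each element, count later entries that are smaller:
y → d, c, u, b → 4
d → c, b → 2
c → b → 1
u → b → 1
b → none → 0
Sum: 4 + 2 + 1 + 1 + 0 = 8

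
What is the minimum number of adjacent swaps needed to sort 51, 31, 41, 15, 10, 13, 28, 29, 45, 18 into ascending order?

26

Minimum adjacent swaps = number of inversions (each swap of adjacent out-of-order elements removes one inversion and no swap can remove more).
Count inversions — for each element, later elements that are smaller:
51: 31, 41, 15, 10, 13, 28, 29, 45, 18 → 9
31: 15, 10, 13, 28, 29, 18 → 6
41: 15, 10, 13, 28, 29, 18 → 6
15: 10, 13 → 2
10: none → 0
13: none → 0
28: 18 → 1
29: 18 → 1
45: 18 → 1
18: none → 0
Total inversions: 9 + 6 + 6 + 2 + 0 + 0 + 1 + 1 + 1 + 0 = 26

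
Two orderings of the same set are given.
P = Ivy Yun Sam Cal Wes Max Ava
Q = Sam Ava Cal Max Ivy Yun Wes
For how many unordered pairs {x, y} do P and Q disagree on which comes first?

12

Assign each item its position (1..7) in the first ordering, then rewrite the second ordering as that position sequence:
positions: Ivy→1, Yun→2, Sam→3, Cal→4, Wes→5, Max→6, Ava→7
second ordering as positions: [3, 7, 4, 6, 1, 2, 5]
Discordant pairs = inversions in this position sequence.
3: 1, 2 → 2
7: 4, 6, 1, 2, 5 → 5
4: 1, 2 → 2
6: 1, 2, 5 → 3
1: 0
2: 0
5: 0
Total: 2 + 5 + 2 + 3 + 0 + 0 + 0 = 12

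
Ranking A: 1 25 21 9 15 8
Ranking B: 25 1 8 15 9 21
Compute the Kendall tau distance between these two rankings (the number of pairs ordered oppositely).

Discordant pairs: 7

Assign each item its position (1..6) in the first ordering, then rewrite the second ordering as that position sequence:
positions: 1→1, 25→2, 21→3, 9→4, 15→5, 8→6
second ordering as positions: [2, 1, 6, 5, 4, 3]
Discordant pairs = inversions in this position sequence.
2: 1 → 1
1: 0
6: 5, 4, 3 → 3
5: 4, 3 → 2
4: 3 → 1
3: 0
Total: 1 + 0 + 3 + 2 + 1 + 0 = 7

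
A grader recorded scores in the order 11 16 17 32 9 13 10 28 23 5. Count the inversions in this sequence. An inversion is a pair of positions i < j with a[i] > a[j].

Sweep left to right; for each value list the smaller values that follow it:
11: 3
16: 4
17: 4
32: 6
9: 1
13: 2
10: 1
28: 2
23: 1
5: 0
Sum: 3 + 4 + 4 + 6 + 1 + 2 + 1 + 2 + 1 + 0 = 24

24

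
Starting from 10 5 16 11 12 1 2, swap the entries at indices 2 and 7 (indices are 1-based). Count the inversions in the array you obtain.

Positions 2 and 7 hold 5 and 2; after swapping, the array is [10, 2, 16, 11, 12, 1, 5].
For each element, count later entries that are smaller:
10 → 2, 1, 5 → 3
2 → 1 → 1
16 → 11, 12, 1, 5 → 4
11 → 1, 5 → 2
12 → 1, 5 → 2
1 → none → 0
5 → none → 0
Sum: 3 + 1 + 4 + 2 + 2 + 0 + 0 = 12

12 inversions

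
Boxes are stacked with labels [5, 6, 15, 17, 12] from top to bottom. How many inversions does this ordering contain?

Listing every pair i<j with a[i]>a[j] (using 0-based positions):
(2,4): 15 > 12
(3,4): 17 > 12
That's 2 pairs.

Inversions: 2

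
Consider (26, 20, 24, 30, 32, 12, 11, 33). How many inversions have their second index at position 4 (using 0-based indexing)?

0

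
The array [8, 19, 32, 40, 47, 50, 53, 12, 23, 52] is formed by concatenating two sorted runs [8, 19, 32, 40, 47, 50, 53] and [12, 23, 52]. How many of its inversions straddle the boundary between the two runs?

Count, for every r in R, how many entries of L exceed r:
r = 12: 19, 32, 40, 47, 50, 53 → 6
r = 23: 32, 40, 47, 50, 53 → 5
r = 52: 53 → 1
Cross-inversions: 6 + 5 + 1 = 12

12 split inversions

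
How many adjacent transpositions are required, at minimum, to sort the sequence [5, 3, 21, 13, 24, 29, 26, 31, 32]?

3

Minimum adjacent swaps = number of inversions (each swap of adjacent out-of-order elements removes one inversion and no swap can remove more).
Count inversions — for each element, later elements that are smaller:
5: 3 → 1
3: none → 0
21: 13 → 1
13: none → 0
24: none → 0
29: 26 → 1
26: none → 0
31: none → 0
32: none → 0
Total inversions: 1 + 0 + 1 + 0 + 0 + 1 + 0 + 0 + 0 = 3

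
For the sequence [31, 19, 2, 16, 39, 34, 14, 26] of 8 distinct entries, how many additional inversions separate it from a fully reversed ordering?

14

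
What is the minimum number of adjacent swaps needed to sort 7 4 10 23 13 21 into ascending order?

The minimum number of adjacent swaps to sort an array equals its inversion count, since every such swap removes exactly one inversion.
Count inversions — for each element, later elements that are smaller:
7: 4 → 1
4: none → 0
10: none → 0
23: 13, 21 → 2
13: none → 0
21: none → 0
Total inversions: 1 + 0 + 0 + 2 + 0 + 0 = 3

Adjacent swaps: 3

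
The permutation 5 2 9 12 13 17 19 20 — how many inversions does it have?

1 out-of-order pair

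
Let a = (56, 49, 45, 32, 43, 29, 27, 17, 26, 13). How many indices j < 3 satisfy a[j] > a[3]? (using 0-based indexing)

The element at index 3 is 32.
Elements before it: 56, 49, 45
Those larger than 32: 56, 49, 45

3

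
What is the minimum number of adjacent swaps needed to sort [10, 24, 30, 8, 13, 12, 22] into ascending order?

The minimum number of adjacent swaps to sort an array equals its inversion count, since every such swap removes exactly one inversion.
Count inversions — for each element, later elements that are smaller:
10: 8 → 1
24: 8, 13, 12, 22 → 4
30: 8, 13, 12, 22 → 4
8: none → 0
13: 12 → 1
12: none → 0
22: none → 0
Total inversions: 1 + 4 + 4 + 0 + 1 + 0 + 0 = 10

10 adjacent swaps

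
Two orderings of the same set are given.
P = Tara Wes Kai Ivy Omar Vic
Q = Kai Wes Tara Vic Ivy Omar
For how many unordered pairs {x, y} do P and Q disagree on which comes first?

Assign each item its position (1..6) in the first ordering, then rewrite the second ordering as that position sequence:
positions: Tara→1, Wes→2, Kai→3, Ivy→4, Omar→5, Vic→6
second ordering as positions: [3, 2, 1, 6, 4, 5]
Discordant pairs = inversions in this position sequence.
3: 2, 1 → 2
2: 1 → 1
1: 0
6: 4, 5 → 2
4: 0
5: 0
Total: 2 + 1 + 0 + 2 + 0 + 0 = 5

5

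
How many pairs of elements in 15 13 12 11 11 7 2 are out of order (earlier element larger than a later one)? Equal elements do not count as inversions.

20

Count, for each position, how many later elements it exceeds:
15 → 13, 12, 11, 11, 7, 2 → 6
13 → 12, 11, 11, 7, 2 → 5
12 → 11, 11, 7, 2 → 4
11 → 7, 2 → 2
11 → 7, 2 → 2
7 → 2 → 1
2 → none → 0
Sum: 6 + 5 + 4 + 2 + 2 + 1 + 0 = 20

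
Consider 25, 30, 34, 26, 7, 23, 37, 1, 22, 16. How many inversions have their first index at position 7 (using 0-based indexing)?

0

The element at index 7 is 1.
Elements after it: 22, 16
None of them are smaller than 1.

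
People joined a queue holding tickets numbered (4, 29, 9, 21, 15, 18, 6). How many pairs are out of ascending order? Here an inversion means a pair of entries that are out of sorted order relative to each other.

11

Listing every pair i<j with a[i]>a[j] (using 0-based positions):
(1,2): 29 > 9
(1,3): 29 > 21
(1,4): 29 > 15
(1,5): 29 > 18
(1,6): 29 > 6
(2,6): 9 > 6
(3,4): 21 > 15
(3,5): 21 > 18
(3,6): 21 > 6
(4,6): 15 > 6
(5,6): 18 > 6
That's 11 pairs.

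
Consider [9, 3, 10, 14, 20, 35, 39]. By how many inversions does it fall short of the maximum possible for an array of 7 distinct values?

20 inversions short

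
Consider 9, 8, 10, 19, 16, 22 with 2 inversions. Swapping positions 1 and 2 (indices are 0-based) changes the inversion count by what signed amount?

+1

Positions 1 and 2 hold 8 and 10; after swapping, the array is [9, 10, 8, 19, 16, 22].
Element-by-element contributions:
9: 1
10: 1
8: 0
19: 1
16: 0
22: 0
Sum: 1 + 1 + 0 + 1 + 0 + 0 = 3
Change: 3 − 2 = +1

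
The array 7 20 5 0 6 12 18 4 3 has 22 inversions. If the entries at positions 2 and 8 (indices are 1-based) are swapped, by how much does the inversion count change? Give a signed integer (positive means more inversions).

Positions 2 and 8 hold 20 and 4; after swapping, the array is [7, 4, 5, 0, 6, 12, 18, 20, 3].
Sweep left to right; for each value list the smaller values that follow it:
7 → 4, 5, 0, 6, 3 → 5
4 → 0, 3 → 2
5 → 0, 3 → 2
0 → none → 0
6 → 3 → 1
12 → 3 → 1
18 → 3 → 1
20 → 3 → 1
3 → none → 0
Sum: 5 + 2 + 2 + 0 + 1 + 1 + 1 + 1 + 0 = 13
Change: 13 − 22 = -9

-9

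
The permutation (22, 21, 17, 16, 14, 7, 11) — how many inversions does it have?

Element-by-element contributions:
22 → 21, 17, 16, 14, 7, 11 → 6
21 → 17, 16, 14, 7, 11 → 5
17 → 16, 14, 7, 11 → 4
16 → 14, 7, 11 → 3
14 → 7, 11 → 2
7 → none → 0
11 → none → 0
Sum: 6 + 5 + 4 + 3 + 2 + 0 + 0 = 20

20 out-of-order pairs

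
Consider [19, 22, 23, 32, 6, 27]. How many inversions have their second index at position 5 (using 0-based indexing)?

1

The element at index 5 is 27.
Elements before it: 19, 22, 23, 32, 6
Those larger than 27: 32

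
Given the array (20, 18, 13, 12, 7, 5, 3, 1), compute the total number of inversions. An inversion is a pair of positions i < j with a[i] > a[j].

Sweep left to right; for each value list the smaller values that follow it:
20 → 18, 13, 12, 7, 5, 3, 1 → 7
18 → 13, 12, 7, 5, 3, 1 → 6
13 → 12, 7, 5, 3, 1 → 5
12 → 7, 5, 3, 1 → 4
7 → 5, 3, 1 → 3
5 → 3, 1 → 2
3 → 1 → 1
1 → none → 0
Sum: 7 + 6 + 5 + 4 + 3 + 2 + 1 + 0 = 28

28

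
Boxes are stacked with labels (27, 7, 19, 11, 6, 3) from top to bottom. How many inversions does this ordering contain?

There are 13 inversions.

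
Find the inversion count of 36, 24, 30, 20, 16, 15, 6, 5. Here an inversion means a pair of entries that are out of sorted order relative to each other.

27

For each element, count later entries that are smaller:
36: 7
24: 5
30: 5
20: 4
16: 3
15: 2
6: 1
5: 0
Sum: 7 + 5 + 5 + 4 + 3 + 2 + 1 + 0 = 27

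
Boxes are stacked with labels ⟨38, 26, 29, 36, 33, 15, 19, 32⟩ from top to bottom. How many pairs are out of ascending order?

18

Sweep left to right; for each value list the smaller values that follow it:
38 → 26, 29, 36, 33, 15, 19, 32 → 7
26 → 15, 19 → 2
29 → 15, 19 → 2
36 → 33, 15, 19, 32 → 4
33 → 15, 19, 32 → 3
15 → none → 0
19 → none → 0
32 → none → 0
Sum: 7 + 2 + 2 + 4 + 3 + 0 + 0 + 0 = 18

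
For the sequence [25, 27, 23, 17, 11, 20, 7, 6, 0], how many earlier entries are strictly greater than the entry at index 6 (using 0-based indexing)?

6

The element at index 6 is 7.
Elements before it: 25, 27, 23, 17, 11, 20
Those larger than 7: 25, 27, 23, 17, 11, 20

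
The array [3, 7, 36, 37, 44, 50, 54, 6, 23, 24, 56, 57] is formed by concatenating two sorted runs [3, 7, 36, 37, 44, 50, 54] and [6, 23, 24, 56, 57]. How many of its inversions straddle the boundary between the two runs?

16 cross-inversions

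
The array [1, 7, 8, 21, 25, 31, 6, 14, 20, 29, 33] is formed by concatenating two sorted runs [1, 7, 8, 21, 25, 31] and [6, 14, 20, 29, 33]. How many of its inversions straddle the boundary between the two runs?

12 cross-inversions

For each element r of the right run, count left-run elements greater than r:
r = 6: 7, 8, 21, 25, 31 → 5
r = 14: 21, 25, 31 → 3
r = 20: 21, 25, 31 → 3
r = 29: 31 → 1
r = 33: none → 0
Cross-inversions: 5 + 3 + 3 + 1 + 0 = 12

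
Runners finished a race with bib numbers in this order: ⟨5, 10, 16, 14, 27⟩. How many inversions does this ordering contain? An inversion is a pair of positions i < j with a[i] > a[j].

There is 1 inversion.

Count, for each position, how many later elements it exceeds:
5 → none → 0
10 → none → 0
16 → 14 → 1
14 → none → 0
27 → none → 0
Sum: 0 + 0 + 1 + 0 + 0 = 1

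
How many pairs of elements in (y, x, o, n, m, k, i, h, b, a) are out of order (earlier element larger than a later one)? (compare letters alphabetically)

45 inversions

For each element, count later entries that are smaller:
y: 9
x: 8
o: 7
n: 6
m: 5
k: 4
i: 3
h: 2
b: 1
a: 0
Sum: 9 + 8 + 7 + 6 + 5 + 4 + 3 + 2 + 1 + 0 = 45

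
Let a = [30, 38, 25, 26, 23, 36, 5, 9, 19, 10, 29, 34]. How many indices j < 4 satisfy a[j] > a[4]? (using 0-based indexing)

The element at index 4 is 23.
Elements before it: 30, 38, 25, 26
Those larger than 23: 30, 38, 25, 26

4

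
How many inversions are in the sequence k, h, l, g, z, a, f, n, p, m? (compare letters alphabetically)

19

Count, for each position, how many later elements it exceeds:
k: 4
h: 3
l: 3
g: 2
z: 5
a: 0
f: 0
n: 1
p: 1
m: 0
Sum: 4 + 3 + 3 + 2 + 5 + 0 + 0 + 1 + 1 + 0 = 19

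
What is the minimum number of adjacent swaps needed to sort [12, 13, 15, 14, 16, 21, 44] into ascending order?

Minimum adjacent swaps = number of inversions (each swap of adjacent out-of-order elements removes one inversion and no swap can remove more).
Count inversions — for each element, later elements that are smaller:
12: none → 0
13: none → 0
15: 14 → 1
14: none → 0
16: none → 0
21: none → 0
44: none → 0
Total inversions: 0 + 0 + 1 + 0 + 0 + 0 + 0 = 1

1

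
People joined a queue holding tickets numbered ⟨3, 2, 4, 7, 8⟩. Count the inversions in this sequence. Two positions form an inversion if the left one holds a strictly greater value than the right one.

1

Sweep left to right; for each value list the smaller values that follow it:
3 → 2 → 1
2 → none → 0
4 → none → 0
7 → none → 0
8 → none → 0
Sum: 1 + 0 + 0 + 0 + 0 = 1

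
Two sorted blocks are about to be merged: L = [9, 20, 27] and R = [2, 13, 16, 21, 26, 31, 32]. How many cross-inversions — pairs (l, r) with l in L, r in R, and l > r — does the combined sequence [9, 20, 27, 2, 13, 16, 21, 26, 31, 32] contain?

9 split inversions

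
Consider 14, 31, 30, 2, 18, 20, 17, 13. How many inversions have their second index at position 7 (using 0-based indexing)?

The element at index 7 is 13.
Elements before it: 14, 31, 30, 2, 18, 20, 17
Those larger than 13: 14, 31, 30, 18, 20, 17

6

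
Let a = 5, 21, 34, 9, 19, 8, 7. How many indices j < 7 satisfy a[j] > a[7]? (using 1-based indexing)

The element at index 7 is 7.
Elements before it: 5, 21, 34, 9, 19, 8
Those larger than 7: 21, 34, 9, 19, 8

5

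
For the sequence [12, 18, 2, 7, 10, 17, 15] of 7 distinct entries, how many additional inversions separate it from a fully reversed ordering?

Maximum inversions for 7 distinct elements is C(7, 2) = 7·6/2 = 21.
Current inversions — for each element, count later smaller elements:
12: 3
18: 5
2: 0
7: 0
10: 0
17: 1
15: 0
Current total: 3 + 5 + 0 + 0 + 0 + 1 + 0 = 9
Shortfall: 21 − 9 = 12

12 inversions short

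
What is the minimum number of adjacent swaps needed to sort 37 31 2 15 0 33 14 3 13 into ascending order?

Minimum adjacent swaps = number of inversions (each swap of adjacent out-of-order elements removes one inversion and no swap can remove more).
Count inversions — for each element, later elements that are smaller:
37: 31, 2, 15, 0, 33, 14, 3, 13 → 8
31: 2, 15, 0, 14, 3, 13 → 6
2: 0 → 1
15: 0, 14, 3, 13 → 4
0: none → 0
33: 14, 3, 13 → 3
14: 3, 13 → 2
3: none → 0
13: none → 0
Total inversions: 8 + 6 + 1 + 4 + 0 + 3 + 2 + 0 + 0 = 24

There are 24 swaps.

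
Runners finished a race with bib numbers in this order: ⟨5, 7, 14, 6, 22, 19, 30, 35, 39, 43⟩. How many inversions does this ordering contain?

For each element, count later entries that are smaller:
5: 0
7: 1
14: 1
6: 0
22: 1
19: 0
30: 0
35: 0
39: 0
43: 0
Sum: 0 + 1 + 1 + 0 + 1 + 0 + 0 + 0 + 0 + 0 = 3

3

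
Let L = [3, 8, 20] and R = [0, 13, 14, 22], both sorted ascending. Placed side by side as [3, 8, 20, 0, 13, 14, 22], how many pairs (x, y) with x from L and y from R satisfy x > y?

There are 5 split inversions.

Take each right-half value and tally the left-half values above it:
r = 0: 3, 8, 20 → 3
r = 13: 20 → 1
r = 14: 20 → 1
r = 22: none → 0
Cross-inversions: 3 + 1 + 1 + 0 = 5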